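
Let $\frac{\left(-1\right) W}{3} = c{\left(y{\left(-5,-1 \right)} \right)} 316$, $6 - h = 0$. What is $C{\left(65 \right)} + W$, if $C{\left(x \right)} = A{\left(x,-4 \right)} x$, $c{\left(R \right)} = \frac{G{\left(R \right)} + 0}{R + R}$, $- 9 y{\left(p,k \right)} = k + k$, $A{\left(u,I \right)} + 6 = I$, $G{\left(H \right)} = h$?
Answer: $-13448$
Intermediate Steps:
$h = 6$ ($h = 6 - 0 = 6 + 0 = 6$)
$G{\left(H \right)} = 6$
$A{\left(u,I \right)} = -6 + I$
$y{\left(p,k \right)} = - \frac{2 k}{9}$ ($y{\left(p,k \right)} = - \frac{k + k}{9} = - \frac{2 k}{9}$)
$c{\left(R \right)} = \frac{3}{R}$ ($c{\left(R \right)} = \frac{6 + 0}{R + R} = \frac{6}{2 R} = 6 \frac{1}{2 R} = \frac{3}{R}$)
$C{\left(x \right)} = - 10 x$ ($C{\left(x \right)} = \left(-6 - 4\right) x = - 10 x$)
$W = -12798$ ($W = - 3 \frac{3}{\left(- \frac{2}{9}\right) \left(-1\right)} 316 = - 3 \frac{3}{\frac{2}{9}} \cdot 316 = - 3 \cdot 3 \cdot \frac{9}{2} \cdot 316 = - 3 \cdot \frac{27}{2} \cdot 316 = \left(-3\right) 4266 = -12798$)
$C{\left(65 \right)} + W = \left(-10\right) 65 - 12798 = -650 - 12798 = -13448$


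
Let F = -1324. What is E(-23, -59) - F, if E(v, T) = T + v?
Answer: 1242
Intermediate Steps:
E(-23, -59) - F = (-59 - 23) - 1*(-1324) = -82 + 1324 = 1242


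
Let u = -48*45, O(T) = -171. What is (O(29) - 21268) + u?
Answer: -23599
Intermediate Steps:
u = -2160
(O(29) - 21268) + u = (-171 - 21268) - 2160 = -21439 - 2160 = -23599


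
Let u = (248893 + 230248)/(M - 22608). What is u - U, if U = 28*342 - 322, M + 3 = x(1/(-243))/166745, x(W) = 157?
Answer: -34969982551697/3770271038 ≈ -9275.2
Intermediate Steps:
M = -500078/166745 (M = -3 + 157/166745 = -500078/166745 ≈ -2.9991)
U = 9254 (U = 9576 - 322 = 9254)
u = -79894366045/3770271038 (u = (248893 + 230248)/(-500078/166745 - 22608) = 479141/(-3770271038/166745) = 479141*(-166745/3770271038) = -79894366045/3770271038 ≈ -21.191)
u - U = -79894366045/3770271038 - 1*9254 = -79894366045/3770271038 - 9254 = -34969982551697/3770271038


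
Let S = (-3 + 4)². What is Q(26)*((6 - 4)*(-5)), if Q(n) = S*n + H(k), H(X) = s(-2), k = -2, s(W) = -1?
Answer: -250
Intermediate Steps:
H(X) = -1
S = 1 (S = 1² = 1)
Q(n) = -1 + n (Q(n) = 1*n - 1 = n - 1 = -1 + n)
Q(26)*((6 - 4)*(-5)) = (-1 + 26)*((6 - 4)*(-5)) = 25*(2*(-5)) = 25*(-10) = -250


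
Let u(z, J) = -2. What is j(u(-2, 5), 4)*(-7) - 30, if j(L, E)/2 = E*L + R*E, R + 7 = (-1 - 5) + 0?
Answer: 810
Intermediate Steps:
R = -13 (R = -7 + ((-1 - 5) + 0) = -7 + (-6 + 0) = -7 - 6 = -13)
j(L, E) = -26*E + 2*E*L (j(L, E) = 2*(E*L - 13*E) = 2*(-13*E + E*L) = -26*E + 2*E*L)
j(u(-2, 5), 4)*(-7) - 30 = (2*4*(-13 - 2))*(-7) - 30 = (2*4*(-15))*(-7) - 30 = -120*(-7) - 30 = 840 - 30 = 810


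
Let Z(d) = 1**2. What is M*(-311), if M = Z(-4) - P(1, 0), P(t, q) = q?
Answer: -311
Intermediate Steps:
Z(d) = 1
M = 1 (M = 1 - 1*0 = 1 + 0 = 1)
M*(-311) = 1*(-311) = -311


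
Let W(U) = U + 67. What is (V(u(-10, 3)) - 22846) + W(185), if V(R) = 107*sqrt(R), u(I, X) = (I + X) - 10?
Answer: -22594 + 107*I*sqrt(17) ≈ -22594.0 + 441.17*I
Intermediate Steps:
W(U) = 67 + U
u(I, X) = -10 + I + X
(V(u(-10, 3)) - 22846) + W(185) = (107*sqrt(-10 - 10 + 3) - 22846) + (67 + 185) = (107*sqrt(-17) - 22846) + 252 = (107*(I*sqrt(17)) - 22846) + 252 = (107*I*sqrt(17) - 22846) + 252 = (-22846 + 107*I*sqrt(17)) + 252 = -22594 + 107*I*sqrt(17)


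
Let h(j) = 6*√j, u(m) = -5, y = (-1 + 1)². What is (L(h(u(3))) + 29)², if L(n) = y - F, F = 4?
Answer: 625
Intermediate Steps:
y = 0 (y = 0² = 0)
L(n) = -4 (L(n) = 0 - 1*4 = 0 - 4 = -4)
(L(h(u(3))) + 29)² = (-4 + 29)² = 25² = 625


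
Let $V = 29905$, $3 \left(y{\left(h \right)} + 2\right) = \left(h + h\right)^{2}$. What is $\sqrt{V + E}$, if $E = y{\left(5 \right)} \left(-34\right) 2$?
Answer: $\frac{\sqrt{249969}}{3} \approx 166.66$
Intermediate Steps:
$y{\left(h \right)} = -2 + \frac{4 h^{2}}{3}$ ($y{\left(h \right)} = -2 + \frac{\left(h + h\right)^{2}}{3} = -2 + \frac{\left(2 h\right)^{2}}{3} = -2 + \frac{4 h^{2}}{3}$)
$E = - \frac{6392}{3}$ ($E = \left(-2 + \frac{4 \cdot 5^{2}}{3}\right) \left(-34\right) 2 = \left(-2 + \frac{4}{3} \cdot 25\right) \left(-34\right) 2 = \left(-2 + \frac{100}{3}\right) \left(-34\right) 2 = \frac{94}{3} \left(-34\right) 2 = \left(- \frac{3196}{3}\right) 2 = - \frac{6392}{3} \approx -2130.7$)
$\sqrt{V + E} = \sqrt{29905 - \frac{6392}{3}} = \sqrt{\frac{83323}{3}} = \frac{\sqrt{249969}}{3}$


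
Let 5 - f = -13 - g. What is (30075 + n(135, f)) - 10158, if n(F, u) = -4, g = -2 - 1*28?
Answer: 19913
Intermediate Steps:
g = -30 (g = -2 - 28 = -30)
f = -12 (f = 5 - (-13 - 1*(-30)) = 5 - (-13 + 30) = 5 - 1*17 = 5 - 17 = -12)
(30075 + n(135, f)) - 10158 = (30075 - 4) - 10158 = 30071 - 10158 = 19913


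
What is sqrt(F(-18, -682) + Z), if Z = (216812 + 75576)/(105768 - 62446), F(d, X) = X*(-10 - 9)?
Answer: 2*sqrt(1520761581638)/21661 ≈ 113.86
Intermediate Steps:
F(d, X) = -19*X (F(d, X) = X*(-19) = -19*X)
Z = 146194/21661 (Z = 292388/43322 = 292388*(1/43322) = 146194/21661 ≈ 6.7492)
sqrt(F(-18, -682) + Z) = sqrt(-19*(-682) + 146194/21661) = sqrt(12958 + 146194/21661) = sqrt(280829432/21661) = 2*sqrt(1520761581638)/21661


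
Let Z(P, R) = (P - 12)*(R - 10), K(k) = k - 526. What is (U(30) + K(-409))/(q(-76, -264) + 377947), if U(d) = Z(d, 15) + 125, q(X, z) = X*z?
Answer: -720/398011 ≈ -0.0018090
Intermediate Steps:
K(k) = -526 + k
Z(P, R) = (-12 + P)*(-10 + R)
U(d) = 65 + 5*d (U(d) = (120 - 12*15 - 10*d + d*15) + 125 = (120 - 180 - 10*d + 15*d) + 125 = (-60 + 5*d) + 125 = 65 + 5*d)
(U(30) + K(-409))/(q(-76, -264) + 377947) = ((65 + 5*30) + (-526 - 409))/(-76*(-264) + 377947) = ((65 + 150) - 935)/(20064 + 377947) = (215 - 935)/398011 = -720*1/398011 = -720/398011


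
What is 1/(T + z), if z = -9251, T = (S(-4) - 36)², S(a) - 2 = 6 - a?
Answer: -1/8675 ≈ -0.00011527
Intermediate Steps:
S(a) = 8 - a (S(a) = 2 + (6 - a) = 8 - a)
T = 576 (T = ((8 - 1*(-4)) - 36)² = ((8 + 4) - 36)² = (12 - 36)² = (-24)² = 576)
1/(T + z) = 1/(576 - 9251) = 1/(-8675) = -1/8675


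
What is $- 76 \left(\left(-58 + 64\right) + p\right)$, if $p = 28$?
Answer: $-2584$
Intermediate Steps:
$- 76 \left(\left(-58 + 64\right) + p\right) = - 76 \left(\left(-58 + 64\right) + 28\right) = - 76 \left(6 + 28\right) = \left(-76\right) 34 = -2584$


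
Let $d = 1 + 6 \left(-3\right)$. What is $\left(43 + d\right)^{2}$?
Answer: $676$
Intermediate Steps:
$d = -17$ ($d = 1 - 18 = -17$)
$\left(43 + d\right)^{2} = \left(43 - 17\right)^{2} = 26^{2} = 676$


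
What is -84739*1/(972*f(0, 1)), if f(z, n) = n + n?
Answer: -84739/1944 ≈ -43.590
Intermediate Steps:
f(z, n) = 2*n
-84739*1/(972*f(0, 1)) = -84739/(((2*1)*36)*27) = -84739/((2*36)*27) = -84739/(72*27) = -84739/1944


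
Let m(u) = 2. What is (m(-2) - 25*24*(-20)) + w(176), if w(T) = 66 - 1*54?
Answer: 12014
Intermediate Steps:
w(T) = 12 (w(T) = 66 - 54 = 12)
(m(-2) - 25*24*(-20)) + w(176) = (2 - 25*24*(-20)) + 12 = (2 - 600*(-20)) + 12 = (2 + 12000) + 12 = 12002 + 12 = 12014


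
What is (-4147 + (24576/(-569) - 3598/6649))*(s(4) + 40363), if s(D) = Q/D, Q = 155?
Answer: -2562233636944551/15133124 ≈ -1.6931e+8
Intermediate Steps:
s(D) = 155/D
(-4147 + (24576/(-569) - 3598/6649))*(s(4) + 40363) = (-4147 + (24576/(-569) - 3598/6649))*(155/4 + 40363) = (-4147 + (24576*(-1/569) - 3598*1/6649))*(155*(¼) + 40363) = (-4147 + (-24576/569 - 3598/6649))*(155/4 + 40363) = (-4147 - 165453086/3783281)*(161607/4) = -15854719393/3783281*161607/4 = -2562233636944551/15133124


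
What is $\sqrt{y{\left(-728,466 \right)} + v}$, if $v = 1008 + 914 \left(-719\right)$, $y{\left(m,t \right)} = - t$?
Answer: $4 i \sqrt{41039} \approx 810.32 i$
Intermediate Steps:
$v = -656158$ ($v = 1008 - 657166 = -656158$)
$\sqrt{y{\left(-728,466 \right)} + v} = \sqrt{\left(-1\right) 466 - 656158} = \sqrt{-466 - 656158} = \sqrt{-656624} = 4 i \sqrt{41039}$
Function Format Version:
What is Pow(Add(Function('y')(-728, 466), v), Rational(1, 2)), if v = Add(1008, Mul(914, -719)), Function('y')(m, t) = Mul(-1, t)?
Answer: Mul(4, I, Pow(41039, Rational(1, 2))) ≈ Mul(810.32, I)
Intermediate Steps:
v = -656158 (v = Add(1008, -657166) = -656158)
Pow(Add(Function('y')(-728, 466), v), Rational(1, 2)) = Pow(Add(Mul(-1, 466), -656158), Rational(1, 2)) = Pow(Add(-466, -656158), Rational(1, 2)) = Pow(-656624, Rational(1, 2)) = Mul(4, I, Pow(41039, Rational(1, 2)))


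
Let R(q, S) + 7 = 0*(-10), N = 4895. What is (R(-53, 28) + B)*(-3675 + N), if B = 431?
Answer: 517280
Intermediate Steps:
R(q, S) = -7 (R(q, S) = -7 + 0*(-10) = -7 + 0 = -7)
(R(-53, 28) + B)*(-3675 + N) = (-7 + 431)*(-3675 + 4895) = 424*1220 = 517280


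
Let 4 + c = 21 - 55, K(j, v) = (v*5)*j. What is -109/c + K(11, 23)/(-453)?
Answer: 1307/17214 ≈ 0.075927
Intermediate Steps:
K(j, v) = 5*j*v (K(j, v) = (5*v)*j = 5*j*v)
c = -38 (c = -4 + (21 - 55) = -4 - 34 = -38)
-109/c + K(11, 23)/(-453) = -109/(-38) + (5*11*23)/(-453) = -109*(-1/38) + 1265*(-1/453) = 109/38 - 1265/453 = 1307/17214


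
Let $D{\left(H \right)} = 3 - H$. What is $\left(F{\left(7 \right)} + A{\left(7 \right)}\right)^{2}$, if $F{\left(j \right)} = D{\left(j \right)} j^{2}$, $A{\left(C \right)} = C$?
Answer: $35721$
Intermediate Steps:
$F{\left(j \right)} = j^{2} \left(3 - j\right)$ ($F{\left(j \right)} = \left(3 - j\right) j^{2} = j^{2} \left(3 - j\right)$)
$\left(F{\left(7 \right)} + A{\left(7 \right)}\right)^{2} = \left(7^{2} \left(3 - 7\right) + 7\right)^{2} = \left(49 \left(3 - 7\right) + 7\right)^{2} = \left(49 \left(-4\right) + 7\right)^{2} = \left(-196 + 7\right)^{2} = \left(-189\right)^{2} = 35721$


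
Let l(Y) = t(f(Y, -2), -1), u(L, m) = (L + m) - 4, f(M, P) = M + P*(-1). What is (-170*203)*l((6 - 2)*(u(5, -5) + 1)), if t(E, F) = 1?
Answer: -34510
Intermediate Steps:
f(M, P) = M - P
u(L, m) = -4 + L + m
l(Y) = 1
(-170*203)*l((6 - 2)*(u(5, -5) + 1)) = -170*203*1 = -34510*1 = -34510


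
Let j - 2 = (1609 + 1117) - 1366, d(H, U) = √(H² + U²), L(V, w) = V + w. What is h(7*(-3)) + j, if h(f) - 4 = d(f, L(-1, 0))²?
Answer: 1808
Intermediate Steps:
h(f) = 5 + f² (h(f) = 4 + (√(f² + (-1 + 0)²))² = 4 + (√(f² + (-1)²))² = 4 + (√(f² + 1))² = 4 + (√(1 + f²))² = 4 + (1 + f²) = 5 + f²)
j = 1362 (j = 2 + ((1609 + 1117) - 1366) = 2 + (2726 - 1366) = 2 + 1360 = 1362)
h(7*(-3)) + j = (5 + (7*(-3))²) + 1362 = (5 + (-21)²) + 1362 = (5 + 441) + 1362 = 446 + 1362 = 1808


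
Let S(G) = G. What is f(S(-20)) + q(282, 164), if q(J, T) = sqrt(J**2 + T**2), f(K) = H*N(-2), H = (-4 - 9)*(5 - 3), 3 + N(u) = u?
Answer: 130 + 2*sqrt(26605) ≈ 456.22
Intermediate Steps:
N(u) = -3 + u
H = -26 (H = -13*2 = -26)
f(K) = 130 (f(K) = -26*(-3 - 2) = -26*(-5) = 130)
f(S(-20)) + q(282, 164) = 130 + sqrt(282**2 + 164**2) = 130 + sqrt(79524 + 26896) = 130 + sqrt(106420) = 130 + 2*sqrt(26605)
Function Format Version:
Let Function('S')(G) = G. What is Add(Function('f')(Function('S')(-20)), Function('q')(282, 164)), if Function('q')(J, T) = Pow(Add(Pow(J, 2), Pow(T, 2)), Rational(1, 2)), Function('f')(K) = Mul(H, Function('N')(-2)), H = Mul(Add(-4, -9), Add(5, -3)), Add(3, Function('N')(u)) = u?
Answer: Add(130, Mul(2, Pow(26605, Rational(1, 2)))) ≈ 456.22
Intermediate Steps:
Function('N')(u) = Add(-3, u)
H = -26 (H = Mul(-13, 2) = -26)
Function('f')(K) = 130 (Function('f')(K) = Mul(-26, Add(-3, -2)) = Mul(-26, -5) = 130)
Add(Function('f')(Function('S')(-20)), Function('q')(282, 164)) = Add(130, Pow(Add(Pow(282, 2), Pow(164, 2)), Rational(1, 2))) = Add(130, Pow(Add(79524, 26896), Rational(1, 2))) = Add(130, Pow(106420, Rational(1, 2))) = Add(130, Mul(2, Pow(26605, Rational(1, 2))))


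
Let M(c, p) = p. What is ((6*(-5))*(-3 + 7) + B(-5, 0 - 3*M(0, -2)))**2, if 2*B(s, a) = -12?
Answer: 15876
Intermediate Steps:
B(s, a) = -6 (B(s, a) = (1/2)*(-12) = -6)
((6*(-5))*(-3 + 7) + B(-5, 0 - 3*M(0, -2)))**2 = ((6*(-5))*(-3 + 7) - 6)**2 = (-30*4 - 6)**2 = (-120 - 6)**2 = (-126)**2 = 15876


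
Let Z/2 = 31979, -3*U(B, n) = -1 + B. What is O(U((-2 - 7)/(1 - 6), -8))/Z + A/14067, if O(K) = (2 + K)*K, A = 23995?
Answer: 19183321349/11246214825 ≈ 1.7058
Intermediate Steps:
U(B, n) = ⅓ - B/3 (U(B, n) = -(-1 + B)/3 = ⅓ - B/3)
Z = 63958 (Z = 2*31979 = 63958)
O(K) = K*(2 + K)
O(U((-2 - 7)/(1 - 6), -8))/Z + A/14067 = ((⅓ - (-2 - 7)/(3*(1 - 6)))*(2 + (⅓ - (-2 - 7)/(3*(1 - 6)))))/63958 + 23995/14067 = ((⅓ - (-3)/(-5))*(2 + (⅓ - (-3)/(-5))))*(1/63958) + 23995*(1/14067) = ((⅓ - (-3)*(-1)/5)*(2 + (⅓ - (-3)*(-1)/5)))*(1/63958) + 23995/14067 = ((⅓ - ⅓*9/5)*(2 + (⅓ - ⅓*9/5)))*(1/63958) + 23995/14067 = ((⅓ - ⅗)*(2 + (⅓ - ⅗)))*(1/63958) + 23995/14067 = -4*(2 - 4/15)/15*(1/63958) + 23995/14067 = -4/15*26/15*(1/63958) + 23995/14067 = -104/225*1/63958 + 23995/14067 = -52/7195275 + 23995/14067 = 19183321349/11246214825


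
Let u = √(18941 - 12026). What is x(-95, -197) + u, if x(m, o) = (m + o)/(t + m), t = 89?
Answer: 146/3 + √6915 ≈ 131.82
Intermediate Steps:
u = √6915 ≈ 83.156
x(m, o) = (m + o)/(89 + m)
x(-95, -197) + u = (-95 - 197)/(89 - 95) + √6915 = -292/(-6) + √6915 = -⅙*(-292) + √6915 = 146/3 + √6915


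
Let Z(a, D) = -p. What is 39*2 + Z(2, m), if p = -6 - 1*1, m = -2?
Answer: 85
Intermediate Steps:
p = -7 (p = -6 - 1 = -7)
Z(a, D) = 7 (Z(a, D) = -1*(-7) = 7)
39*2 + Z(2, m) = 39*2 + 7 = 78 + 7 = 85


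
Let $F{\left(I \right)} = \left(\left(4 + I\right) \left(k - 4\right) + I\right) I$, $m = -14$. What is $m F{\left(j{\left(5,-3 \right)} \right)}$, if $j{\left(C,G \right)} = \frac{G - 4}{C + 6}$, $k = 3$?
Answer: $- \frac{392}{11} \approx -35.636$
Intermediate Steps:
$j{\left(C,G \right)} = \frac{-4 + G}{6 + C}$
$F{\left(I \right)} = - 4 I$ ($F{\left(I \right)} = \left(\left(4 + I\right) \left(3 - 4\right) + I\right) I = \left(\left(4 + I\right) \left(-1\right) + I\right) I = \left(\left(-4 - I\right) + I\right) I = - 4 I$)
$m F{\left(j{\left(5,-3 \right)} \right)} = - 14 \left(- 4 \frac{-4 - 3}{6 + 5}\right) = - 14 \left(- 4 \cdot \frac{1}{11} \left(-7\right)\right) = - 14 \left(\left(-4\right) \left(- \frac{7}{11}\right)\right) = \left(-14\right) \frac{28}{11} = - \frac{392}{11}$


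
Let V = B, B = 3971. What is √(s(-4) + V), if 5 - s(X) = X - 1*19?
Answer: √3999 ≈ 63.238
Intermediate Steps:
V = 3971
s(X) = 24 - X (s(X) = 5 - (X - 1*19) = 5 - (X - 19) = 5 - (-19 + X) = 5 + (19 - X) = 24 - X)
√(s(-4) + V) = √((24 - 1*(-4)) + 3971) = √((24 + 4) + 3971) = √(28 + 3971) = √3999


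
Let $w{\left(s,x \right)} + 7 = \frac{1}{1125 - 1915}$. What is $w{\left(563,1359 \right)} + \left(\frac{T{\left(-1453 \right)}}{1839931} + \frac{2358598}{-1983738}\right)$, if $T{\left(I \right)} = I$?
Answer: $- \frac{11809215231347249}{1441726711620810} \approx -8.191$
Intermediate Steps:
$w{\left(s,x \right)} = - \frac{5531}{790}$ ($w{\left(s,x \right)} = -7 + \frac{1}{1125 - 1915} = -7 + \frac{1}{-790} = -7 - \frac{1}{790} = - \frac{5531}{790}$)
$w{\left(563,1359 \right)} + \left(\frac{T{\left(-1453 \right)}}{1839931} + \frac{2358598}{-1983738}\right) = - \frac{5531}{790} + \left(- \frac{1453}{1839931} + \frac{2358598}{-1983738}\right) = - \frac{5531}{790} + \left(\left(-1453\right) \frac{1}{1839931} + 2358598 \left(- \frac{1}{1983738}\right)\right) = - \frac{5531}{790} - \frac{2171269974026}{1824970521039} = - \frac{11809215231347249}{1441726711620810}$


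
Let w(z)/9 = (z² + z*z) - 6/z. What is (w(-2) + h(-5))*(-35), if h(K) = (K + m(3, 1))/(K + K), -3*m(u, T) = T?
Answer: -10451/3 ≈ -3483.7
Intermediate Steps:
m(u, T) = -T/3
h(K) = (-⅓ + K)/(2*K) (h(K) = (K - ⅓*1)/(K + K) = (K - ⅓)/((2*K)) = (-⅓ + K)*(1/(2*K)) = (-⅓ + K)/(2*K))
w(z) = -54/z + 18*z² (w(z) = 9*((z² + z*z) - 6/z) = 9*((z² + z²) - 6/z) = 9*(2*z² - 6/z) = 9*(-6/z + 2*z²) = -54/z + 18*z²)
(w(-2) + h(-5))*(-35) = (18*(-3 + (-2)³)/(-2) + (⅙)*(-1 + 3*(-5))/(-5))*(-35) = (18*(-½)*(-3 - 8) + (⅙)*(-⅕)*(-1 - 15))*(-35) = (18*(-½)*(-11) + (⅙)*(-⅕)*(-16))*(-35) = (99 + 8/15)*(-35) = (1493/15)*(-35) = -10451/3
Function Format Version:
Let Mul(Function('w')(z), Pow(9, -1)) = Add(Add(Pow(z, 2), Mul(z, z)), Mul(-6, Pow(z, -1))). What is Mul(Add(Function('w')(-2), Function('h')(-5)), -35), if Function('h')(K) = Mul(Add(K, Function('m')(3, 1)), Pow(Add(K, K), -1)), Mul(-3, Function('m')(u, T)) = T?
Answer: Rational(-10451, 3) ≈ -3483.7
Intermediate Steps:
Function('m')(u, T) = Mul(Rational(-1, 3), T)
Function('h')(K) = Mul(Rational(1, 2), Pow(K, -1), Add(Rational(-1, 3), K)) (Function('h')(K) = Mul(Add(K, Mul(Rational(-1, 3), 1)), Pow(Add(K, K), -1)) = Mul(Add(K, Rational(-1, 3)), Pow(Mul(2, K), -1)) = Mul(Add(Rational(-1, 3), K), Mul(Rational(1, 2), Pow(K, -1))) = Mul(Rational(1, 2), Pow(K, -1), Add(Rational(-1, 3), K)))
Function('w')(z) = Add(Mul(-54, Pow(z, -1)), Mul(18, Pow(z, 2))) (Function('w')(z) = Mul(9, Add(Add(Pow(z, 2), Mul(z, z)), Mul(-6, Pow(z, -1)))) = Mul(9, Add(Add(Pow(z, 2), Pow(z, 2)), Mul(-6, Pow(z, -1)))) = Mul(9, Add(Mul(2, Pow(z, 2)), Mul(-6, Pow(z, -1)))) = Mul(9, Add(Mul(-6, Pow(z, -1)), Mul(2, Pow(z, 2)))) = Add(Mul(-54, Pow(z, -1)), Mul(18, Pow(z, 2))))
Mul(Add(Function('w')(-2), Function('h')(-5)), -35) = Mul(Add(Mul(18, Pow(-2, -1), Add(-3, Pow(-2, 3))), Mul(Rational(1, 6), Pow(-5, -1), Add(-1, Mul(3, -5)))), -35) = Mul(Add(Mul(18, Rational(-1, 2), Add(-3, -8)), Mul(Rational(1, 6), Rational(-1, 5), Add(-1, -15))), -35) = Mul(Add(Mul(18, Rational(-1, 2), -11), Mul(Rational(1, 6), Rational(-1, 5), -16)), -35) = Mul(Add(99, Rational(8, 15)), -35) = Mul(Rational(1493, 15), -35) = Rational(-10451, 3)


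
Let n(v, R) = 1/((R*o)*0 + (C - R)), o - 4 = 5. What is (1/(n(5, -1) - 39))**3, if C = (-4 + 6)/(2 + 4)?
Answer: -64/3581577 ≈ -1.7869e-5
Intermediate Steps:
o = 9 (o = 4 + 5 = 9)
C = 1/3 (C = 2/6 = 2*(1/6) = 1/3 ≈ 0.33333)
n(v, R) = 1/(1/3 - R) (n(v, R) = 1/((R*9)*0 + (1/3 - R)) = 1/((9*R)*0 + (1/3 - R)) = 1/(0 + (1/3 - R)) = 1/(1/3 - R))
(1/(n(5, -1) - 39))**3 = (1/(-3/(-1 + 3*(-1)) - 39))**3 = (1/(-3/(-1 - 3) - 39))**3 = (1/(-3/(-4) - 39))**3 = (1/(-3*(-1/4) - 39))**3 = (1/(3/4 - 39))**3 = (1/(-153/4))**3 = (-4/153)**3 = -64/3581577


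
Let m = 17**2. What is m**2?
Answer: 83521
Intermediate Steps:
m = 289
m**2 = 289**2 = 83521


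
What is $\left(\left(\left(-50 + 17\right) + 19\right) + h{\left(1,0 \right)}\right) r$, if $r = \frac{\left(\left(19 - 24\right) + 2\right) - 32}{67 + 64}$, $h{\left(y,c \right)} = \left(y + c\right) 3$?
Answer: $\frac{385}{131} \approx 2.9389$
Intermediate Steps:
$h{\left(y,c \right)} = 3 c + 3 y$ ($h{\left(y,c \right)} = \left(c + y\right) 3 = 3 c + 3 y$)
$r = - \frac{35}{131}$ ($r = \frac{\left(-5 + 2\right) - 32}{131} = \left(-3 - 32\right) \frac{1}{131} = \left(-35\right) \frac{1}{131} = - \frac{35}{131} \approx -0.26718$)
$\left(\left(\left(-50 + 17\right) + 19\right) + h{\left(1,0 \right)}\right) r = \left(\left(\left(-50 + 17\right) + 19\right) + \left(3 \cdot 0 + 3 \cdot 1\right)\right) \left(- \frac{35}{131}\right) = \left(\left(-33 + 19\right) + \left(0 + 3\right)\right) \left(- \frac{35}{131}\right) = \left(-14 + 3\right) \left(- \frac{35}{131}\right) = \left(-11\right) \left(- \frac{35}{131}\right) = \frac{385}{131}$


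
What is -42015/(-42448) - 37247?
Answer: -1581018641/42448 ≈ -37246.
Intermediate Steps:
-42015/(-42448) - 37247 = -42015*(-1/42448) - 37247 = 42015/42448 - 37247 = -1581018641/42448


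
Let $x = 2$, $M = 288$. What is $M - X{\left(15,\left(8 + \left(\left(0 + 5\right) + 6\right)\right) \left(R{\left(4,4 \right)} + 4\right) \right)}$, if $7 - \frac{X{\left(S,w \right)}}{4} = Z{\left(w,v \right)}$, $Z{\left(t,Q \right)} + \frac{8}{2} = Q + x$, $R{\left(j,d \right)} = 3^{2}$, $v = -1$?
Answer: $248$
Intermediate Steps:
$R{\left(j,d \right)} = 9$
$Z{\left(t,Q \right)} = -2 + Q$ ($Z{\left(t,Q \right)} = -4 + \left(Q + 2\right) = -4 + \left(2 + Q\right) = -2 + Q$)
$X{\left(S,w \right)} = 40$ ($X{\left(S,w \right)} = 28 - 4 \left(-2 - 1\right) = 28 - -12 = 28 + 12 = 40$)
$M - X{\left(15,\left(8 + \left(\left(0 + 5\right) + 6\right)\right) \left(R{\left(4,4 \right)} + 4\right) \right)} = 288 - 40 = 248$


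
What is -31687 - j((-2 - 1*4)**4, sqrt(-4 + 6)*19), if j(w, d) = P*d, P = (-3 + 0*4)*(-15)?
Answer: -31687 - 855*sqrt(2) ≈ -32896.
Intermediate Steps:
P = 45 (P = (-3 + 0)*(-15) = -3*(-15) = 45)
j(w, d) = 45*d
-31687 - j((-2 - 1*4)**4, sqrt(-4 + 6)*19) = -31687 - 45*sqrt(-4 + 6)*19 = -31687 - 45*sqrt(2)*19 = -31687 - 45*19*sqrt(2) = -31687 - 855*sqrt(2)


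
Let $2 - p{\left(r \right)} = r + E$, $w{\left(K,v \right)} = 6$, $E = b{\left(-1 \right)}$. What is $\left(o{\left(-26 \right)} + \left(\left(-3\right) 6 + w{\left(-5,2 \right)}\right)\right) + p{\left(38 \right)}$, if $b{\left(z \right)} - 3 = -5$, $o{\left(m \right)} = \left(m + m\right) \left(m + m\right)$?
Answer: $2658$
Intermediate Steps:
$o{\left(m \right)} = 4 m^{2}$ ($o{\left(m \right)} = 2 m 2 m = 4 m^{2}$)
$b{\left(z \right)} = -2$ ($b{\left(z \right)} = 3 - 5 = -2$)
$E = -2$
$p{\left(r \right)} = 4 - r$ ($p{\left(r \right)} = 2 - \left(r - 2\right) = 2 - \left(-2 + r\right) = 4 - r$)
$\left(o{\left(-26 \right)} + \left(\left(-3\right) 6 + w{\left(-5,2 \right)}\right)\right) + p{\left(38 \right)} = \left(4 \left(-26\right)^{2} + \left(\left(-3\right) 6 + 6\right)\right) + \left(4 - 38\right) = \left(4 \cdot 676 + \left(-18 + 6\right)\right) + \left(4 - 38\right) = \left(2704 - 12\right) - 34 = 2692 - 34 = 2658$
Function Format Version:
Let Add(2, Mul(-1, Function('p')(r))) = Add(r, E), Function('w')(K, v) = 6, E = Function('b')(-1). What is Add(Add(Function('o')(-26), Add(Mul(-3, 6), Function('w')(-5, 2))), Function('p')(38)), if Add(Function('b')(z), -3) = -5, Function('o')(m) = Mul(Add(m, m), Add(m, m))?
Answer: 2658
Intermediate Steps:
Function('o')(m) = Mul(4, Pow(m, 2)) (Function('o')(m) = Mul(Mul(2, m), Mul(2, m)) = Mul(4, Pow(m, 2)))
Function('b')(z) = -2 (Function('b')(z) = Add(3, -5) = -2)
E = -2
Function('p')(r) = Add(4, Mul(-1, r)) (Function('p')(r) = Add(2, Mul(-1, Add(r, -2))) = Add(2, Mul(-1, Add(-2, r))) = Add(2, Add(2, Mul(-1, r))) = Add(4, Mul(-1, r)))
Add(Add(Function('o')(-26), Add(Mul(-3, 6), Function('w')(-5, 2))), Function('p')(38)) = Add(Add(Mul(4, Pow(-26, 2)), Add(Mul(-3, 6), 6)), Add(4, Mul(-1, 38))) = Add(Add(Mul(4, 676), Add(-18, 6)), Add(4, -38)) = Add(Add(2704, -12), -34) = Add(2692, -34) = 2658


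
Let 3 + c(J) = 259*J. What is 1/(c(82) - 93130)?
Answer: -1/71895 ≈ -1.3909e-5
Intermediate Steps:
c(J) = -3 + 259*J
1/(c(82) - 93130) = 1/((-3 + 259*82) - 93130) = 1/((-3 + 21238) - 93130) = 1/(21235 - 93130) = 1/(-71895) = -1/71895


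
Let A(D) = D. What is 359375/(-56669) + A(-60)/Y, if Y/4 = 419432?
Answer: -150734225035/23768792008 ≈ -6.3417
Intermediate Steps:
Y = 1677728 (Y = 4*419432 = 1677728)
359375/(-56669) + A(-60)/Y = 359375/(-56669) - 60/1677728 = 359375*(-1/56669) - 60*1/1677728 = -359375/56669 - 15/419432 = -150734225035/23768792008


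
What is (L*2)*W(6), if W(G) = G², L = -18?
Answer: -1296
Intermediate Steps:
(L*2)*W(6) = -18*2*6² = -36*36 = -1296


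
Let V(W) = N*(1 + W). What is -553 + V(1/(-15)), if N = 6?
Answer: -2737/5 ≈ -547.40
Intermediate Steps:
V(W) = 6 + 6*W (V(W) = 6*(1 + W) = 6 + 6*W)
-553 + V(1/(-15)) = -553 + (6 + 6/(-15)) = -553 + (6 + 6*(-1/15)) = -553 + (6 - ⅖) = -553 + 28/5 = -2737/5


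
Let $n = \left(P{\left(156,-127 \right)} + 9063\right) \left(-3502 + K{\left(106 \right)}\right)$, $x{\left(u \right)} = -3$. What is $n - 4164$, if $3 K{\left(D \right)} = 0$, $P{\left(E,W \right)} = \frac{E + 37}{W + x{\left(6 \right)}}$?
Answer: $- \frac{2062943407}{65} \approx -3.1738 \cdot 10^{7}$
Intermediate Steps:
$P{\left(E,W \right)} = \frac{37 + E}{-3 + W}$ ($P{\left(E,W \right)} = \frac{E + 37}{W - 3} = \frac{37 + E}{-3 + W}$)
$K{\left(D \right)} = 0$ ($K{\left(D \right)} = \frac{1}{3} \cdot 0 = 0$)
$n = - \frac{2062672747}{65}$ ($n = \left(\frac{37 + 156}{-3 - 127} + 9063\right) \left(-3502 + 0\right) = \left(\frac{1}{-130} \cdot 193 + 9063\right) \left(-3502\right) = \left(\left(- \frac{1}{130}\right) 193 + 9063\right) \left(-3502\right) = \left(- \frac{193}{130} + 9063\right) \left(-3502\right) = \frac{1177997}{130} \left(-3502\right) = - \frac{2062672747}{65} \approx -3.1733 \cdot 10^{7}$)
$n - 4164 = - \frac{2062672747}{65} - 4164 = - \frac{2062943407}{65}$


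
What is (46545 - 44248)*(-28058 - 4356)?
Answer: -74454958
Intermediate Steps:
(46545 - 44248)*(-28058 - 4356) = 2297*(-32414) = -74454958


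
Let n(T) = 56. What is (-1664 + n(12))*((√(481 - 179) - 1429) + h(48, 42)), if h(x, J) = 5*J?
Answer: 1960152 - 1608*√302 ≈ 1.9322e+6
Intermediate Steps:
(-1664 + n(12))*((√(481 - 179) - 1429) + h(48, 42)) = (-1664 + 56)*((√(481 - 179) - 1429) + 5*42) = -1608*((√302 - 1429) + 210) = -1608*((-1429 + √302) + 210) = -1608*(-1219 + √302) = 1960152 - 1608*√302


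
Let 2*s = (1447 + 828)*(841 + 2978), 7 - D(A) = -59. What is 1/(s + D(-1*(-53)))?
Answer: 2/8688357 ≈ 2.3019e-7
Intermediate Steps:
D(A) = 66 (D(A) = 7 - 1*(-59) = 7 + 59 = 66)
s = 8688225/2 (s = ((1447 + 828)*(841 + 2978))/2 = (2275*3819)/2 = (½)*8688225 = 8688225/2 ≈ 4.3441e+6)
1/(s + D(-1*(-53))) = 1/(8688225/2 + 66) = 1/(8688357/2) = 2/8688357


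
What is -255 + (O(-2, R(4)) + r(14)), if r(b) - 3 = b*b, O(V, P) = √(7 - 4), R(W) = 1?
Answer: -56 + √3 ≈ -54.268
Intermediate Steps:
O(V, P) = √3
r(b) = 3 + b² (r(b) = 3 + b*b = 3 + b²)
-255 + (O(-2, R(4)) + r(14)) = -255 + (√3 + (3 + 14²)) = -255 + (√3 + (3 + 196)) = -255 + (√3 + 199) = -255 + (199 + √3) = -56 + √3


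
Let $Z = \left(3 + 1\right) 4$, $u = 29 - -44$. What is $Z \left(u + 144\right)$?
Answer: $3472$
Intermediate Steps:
$u = 73$ ($u = 29 + 44 = 73$)
$Z = 16$ ($Z = 4 \cdot 4 = 16$)
$Z \left(u + 144\right) = 16 \left(73 + 144\right) = 16 \cdot 217 = 3472$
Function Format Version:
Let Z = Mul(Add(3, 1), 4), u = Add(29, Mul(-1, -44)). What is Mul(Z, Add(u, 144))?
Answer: 3472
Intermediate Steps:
u = 73 (u = Add(29, 44) = 73)
Z = 16 (Z = Mul(4, 4) = 16)
Mul(Z, Add(u, 144)) = Mul(16, Add(73, 144)) = Mul(16, 217) = 3472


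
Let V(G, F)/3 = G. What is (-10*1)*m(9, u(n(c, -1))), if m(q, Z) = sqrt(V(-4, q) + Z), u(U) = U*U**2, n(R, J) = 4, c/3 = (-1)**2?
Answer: -20*sqrt(13) ≈ -72.111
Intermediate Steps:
c = 3 (c = 3*(-1)**2 = 3*1 = 3)
V(G, F) = 3*G
u(U) = U**3
m(q, Z) = sqrt(-12 + Z) (m(q, Z) = sqrt(3*(-4) + Z) = sqrt(-12 + Z))
(-10*1)*m(9, u(n(c, -1))) = (-10*1)*sqrt(-12 + 4**3) = -10*sqrt(-12 + 64) = -20*sqrt(13)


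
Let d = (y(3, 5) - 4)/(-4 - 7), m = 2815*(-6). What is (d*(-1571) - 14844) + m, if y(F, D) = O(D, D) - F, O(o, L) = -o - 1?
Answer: -369497/11 ≈ -33591.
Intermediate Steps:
O(o, L) = -1 - o
m = -16890
y(F, D) = -1 - D - F (y(F, D) = (-1 - D) - F = -1 - D - F)
d = 13/11 (d = ((-1 - 1*5 - 1*3) - 4)/(-4 - 7) = ((-1 - 5 - 3) - 4)/(-11) = (-9 - 4)*(-1/11) = -13*(-1/11) = 13/11 ≈ 1.1818)
(d*(-1571) - 14844) + m = ((13/11)*(-1571) - 14844) - 16890 = (-20423/11 - 14844) - 16890 = -183707/11 - 16890 = -369497/11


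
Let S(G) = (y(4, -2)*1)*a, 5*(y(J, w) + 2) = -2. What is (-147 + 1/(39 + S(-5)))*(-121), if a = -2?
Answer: 3894748/219 ≈ 17784.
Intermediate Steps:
y(J, w) = -12/5 (y(J, w) = -2 + (⅕)*(-2) = -2 - ⅖ = -12/5)
S(G) = 24/5 (S(G) = -12/5*1*(-2) = -12/5*(-2) = 24/5)
(-147 + 1/(39 + S(-5)))*(-121) = (-147 + 1/(39 + 24/5))*(-121) = (-147 + 1/(219/5))*(-121) = (-147 + 5/219)*(-121) = -32188/219*(-121) = 3894748/219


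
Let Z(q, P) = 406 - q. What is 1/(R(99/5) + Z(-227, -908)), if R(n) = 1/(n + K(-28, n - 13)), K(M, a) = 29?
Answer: 244/154457 ≈ 0.0015797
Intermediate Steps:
R(n) = 1/(29 + n) (R(n) = 1/(n + 29) = 1/(29 + n))
1/(R(99/5) + Z(-227, -908)) = 1/(1/(29 + 99/5) + (406 - 1*(-227))) = 1/(1/(29 + 99*(⅕)) + (406 + 227)) = 1/(1/(29 + 99/5) + 633) = 1/(1/(244/5) + 633) = 1/(5/244 + 633) = 1/(154457/244) = 244/154457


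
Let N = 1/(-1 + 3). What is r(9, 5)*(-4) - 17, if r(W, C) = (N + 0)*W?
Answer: -35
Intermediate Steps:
N = 1/2 ≈ 0.50000
r(W, C) = W/2 (r(W, C) = (1/2 + 0)*W = W/2)
r(9, 5)*(-4) - 17 = ((1/2)*9)*(-4) - 17 = (9/2)*(-4) - 17 = -18 - 17 = -35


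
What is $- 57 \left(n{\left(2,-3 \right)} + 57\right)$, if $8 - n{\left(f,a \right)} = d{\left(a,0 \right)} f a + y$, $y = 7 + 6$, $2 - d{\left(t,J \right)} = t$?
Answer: $-4674$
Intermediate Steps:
$d{\left(t,J \right)} = 2 - t$
$y = 13$
$n{\left(f,a \right)} = -5 - a f \left(2 - a\right)$ ($n{\left(f,a \right)} = 8 - \left(\left(2 - a\right) f a + 13\right) = 8 - \left(f \left(2 - a\right) a + 13\right) = 8 - \left(a f \left(2 - a\right) + 13\right) = 8 - \left(13 + a f \left(2 - a\right)\right) = -5 - a f \left(2 - a\right)$)
$- 57 \left(n{\left(2,-3 \right)} + 57\right) = - 57 \left(\left(-5 - 6 \left(-2 - 3\right)\right) + 57\right) = - 57 \left(\left(-5 - 6 \left(-5\right)\right) + 57\right) = - 57 \left(\left(-5 + 30\right) + 57\right) = - 57 \left(25 + 57\right) = \left(-57\right) 82 = -4674$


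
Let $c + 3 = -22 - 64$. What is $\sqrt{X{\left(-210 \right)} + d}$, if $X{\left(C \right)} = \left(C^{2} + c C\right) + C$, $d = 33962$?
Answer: $\sqrt{96542} \approx 310.71$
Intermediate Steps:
$c = -89$ ($c = -3 - 86 = -89$)
$X{\left(C \right)} = C^{2} - 88 C$ ($X{\left(C \right)} = \left(C^{2} - 89 C\right) + C = C^{2} - 88 C$)
$\sqrt{X{\left(-210 \right)} + d} = \sqrt{- 210 \left(-88 - 210\right) + 33962} = \sqrt{\left(-210\right) \left(-298\right) + 33962} = \sqrt{62580 + 33962} = \sqrt{96542}$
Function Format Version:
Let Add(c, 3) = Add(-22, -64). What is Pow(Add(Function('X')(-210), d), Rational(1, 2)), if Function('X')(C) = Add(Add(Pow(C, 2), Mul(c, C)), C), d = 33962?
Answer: Pow(96542, Rational(1, 2)) ≈ 310.71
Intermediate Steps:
c = -89 (c = Add(-3, Add(-22, -64)) = Add(-3, -86) = -89)
Function('X')(C) = Add(Pow(C, 2), Mul(-88, C)) (Function('X')(C) = Add(Add(Pow(C, 2), Mul(-89, C)), C) = Add(Pow(C, 2), Mul(-88, C)))
Pow(Add(Function('X')(-210), d), Rational(1, 2)) = Pow(Add(Mul(-210, Add(-88, -210)), 33962), Rational(1, 2)) = Pow(Add(Mul(-210, -298), 33962), Rational(1, 2)) = Pow(Add(62580, 33962), Rational(1, 2)) = Pow(96542, Rational(1, 2))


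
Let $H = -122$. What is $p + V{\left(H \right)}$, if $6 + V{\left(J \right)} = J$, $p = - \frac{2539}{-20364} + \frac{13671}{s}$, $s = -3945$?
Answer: $- \frac{3517128443}{26778660} \approx -131.34$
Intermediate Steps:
$p = - \frac{89459963}{26778660}$ ($p = - \frac{2539}{-20364} + \frac{13671}{-3945} = \left(-2539\right) \left(- \frac{1}{20364}\right) + 13671 \left(- \frac{1}{3945}\right) = \frac{2539}{20364} - \frac{4557}{1315} = - \frac{89459963}{26778660} \approx -3.3407$)
$V{\left(J \right)} = -6 + J$
$p + V{\left(H \right)} = - \frac{89459963}{26778660} - 128 = - \frac{3517128443}{26778660}$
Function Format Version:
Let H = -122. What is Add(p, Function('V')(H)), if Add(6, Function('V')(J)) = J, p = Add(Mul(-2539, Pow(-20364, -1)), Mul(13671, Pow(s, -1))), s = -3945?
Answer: Rational(-3517128443, 26778660) ≈ -131.34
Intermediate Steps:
p = Rational(-89459963, 26778660) (p = Add(Mul(-2539, Pow(-20364, -1)), Mul(13671, Pow(-3945, -1))) = Add(Mul(-2539, Rational(-1, 20364)), Mul(13671, Rational(-1, 3945))) = Add(Rational(2539, 20364), Rational(-4557, 1315)) = Rational(-89459963, 26778660) ≈ -3.3407)
Function('V')(J) = Add(-6, J)
Add(p, Function('V')(H)) = Add(Rational(-89459963, 26778660), Add(-6, -122)) = Add(Rational(-89459963, 26778660), -128) = Rational(-3517128443, 26778660)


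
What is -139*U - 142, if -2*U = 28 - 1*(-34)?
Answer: 4167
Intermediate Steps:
U = -31 (U = -(28 - 1*(-34))/2 = -(28 + 34)/2 = -½*62 = -31)
-139*U - 142 = -139*(-31) - 142 = 4309 - 142 = 4167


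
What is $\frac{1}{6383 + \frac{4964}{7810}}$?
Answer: $\frac{3905}{24928097} \approx 0.00015665$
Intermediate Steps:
$\frac{1}{6383 + \frac{4964}{7810}} = \frac{1}{6383 + 4964 \cdot \frac{1}{7810}} = \frac{1}{6383 + \frac{2482}{3905}} = \frac{1}{\frac{24928097}{3905}} = \frac{3905}{24928097}$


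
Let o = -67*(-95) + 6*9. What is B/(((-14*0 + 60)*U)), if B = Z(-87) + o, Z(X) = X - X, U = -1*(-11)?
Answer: 6419/660 ≈ 9.7258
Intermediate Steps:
U = 11
Z(X) = 0
o = 6419 (o = 6365 + 54 = 6419)
B = 6419 (B = 0 + 6419 = 6419)
B/(((-14*0 + 60)*U)) = 6419/(((-14*0 + 60)*11)) = 6419/(((0 + 60)*11)) = 6419/((60*11)) = 6419/660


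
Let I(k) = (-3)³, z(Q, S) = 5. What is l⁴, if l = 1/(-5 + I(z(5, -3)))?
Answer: 1/1048576 ≈ 9.5367e-7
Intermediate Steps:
I(k) = -27
l = -1/32 (l = 1/(-5 - 27) = 1/(-32) = -1/32 ≈ -0.031250)
l⁴ = (-1/32)⁴ = 1/1048576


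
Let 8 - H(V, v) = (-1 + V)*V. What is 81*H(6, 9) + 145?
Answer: -1637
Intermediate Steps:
H(V, v) = 8 - V*(-1 + V) (H(V, v) = 8 - (-1 + V)*V = 8 - V*(-1 + V))
81*H(6, 9) + 145 = 81*(8 + 6 - 1*6²) + 145 = 81*(8 + 6 - 1*36) + 145 = 81*(8 + 6 - 36) + 145 = 81*(-22) + 145 = -1782 + 145 = -1637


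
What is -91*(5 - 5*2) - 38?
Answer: 417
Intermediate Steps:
-91*(5 - 5*2) - 38 = -91*(5 - 10) - 38 = -91*(-5) - 38 = 455 - 38 = 417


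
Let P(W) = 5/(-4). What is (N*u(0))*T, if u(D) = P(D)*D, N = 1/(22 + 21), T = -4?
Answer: 0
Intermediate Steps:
P(W) = -5/4 (P(W) = 5*(-¼) = -5/4)
N = 1/43 ≈ 0.023256
u(D) = -5*D/4
(N*u(0))*T = ((-5/4*0)/43)*(-4) = ((1/43)*0)*(-4) = 0*(-4) = 0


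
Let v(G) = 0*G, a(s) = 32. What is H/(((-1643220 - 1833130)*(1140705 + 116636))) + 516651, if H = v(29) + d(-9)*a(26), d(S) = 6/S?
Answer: 3387389256147694307/6556436078025 ≈ 5.1665e+5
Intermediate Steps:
v(G) = 0
H = -64/3 (H = 0 + (6/(-9))*32 = 0 + (6*(-⅑))*32 = 0 - ⅔*32 = 0 - 64/3 = -64/3 ≈ -21.333)
H/(((-1643220 - 1833130)*(1140705 + 116636))) + 516651 = -64*1/((-1643220 - 1833130)*(1140705 + 116636))/3 + 516651 = -64/(3*((-3476350*1257341))) + 516651 = -64/3/(-4370957385350) + 516651 = -64/3*(-1/4370957385350) + 516651 = 32/6556436078025 + 516651 = 3387389256147694307/6556436078025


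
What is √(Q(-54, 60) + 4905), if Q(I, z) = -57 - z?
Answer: 6*√133 ≈ 69.195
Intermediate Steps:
√(Q(-54, 60) + 4905) = √((-57 - 1*60) + 4905) = √((-57 - 60) + 4905) = √(-117 + 4905) = √4788 = 6*√133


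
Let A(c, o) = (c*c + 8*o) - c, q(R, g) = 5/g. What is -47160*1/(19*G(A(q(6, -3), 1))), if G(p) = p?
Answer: -53055/266 ≈ -199.45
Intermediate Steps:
A(c, o) = c² - c + 8*o (A(c, o) = (c² + 8*o) - c = c² - c + 8*o)
-47160*1/(19*G(A(q(6, -3), 1))) = -47160*1/(19*((5/(-3))² - 5/(-3) + 8*1)) = -47160*1/(19*((5*(-⅓))² - 5*(-1)/3 + 8)) = -47160*1/(19*((-5/3)² - 1*(-5/3) + 8)) = -47160*1/(19*(25/9 + 5/3 + 8)) = -47160/(19*(112/9)) = -47160/2128/9 = -47160*9/2128 = -53055/266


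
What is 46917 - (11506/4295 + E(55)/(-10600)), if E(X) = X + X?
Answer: 42717375357/910540 ≈ 46914.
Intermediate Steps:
E(X) = 2*X
46917 - (11506/4295 + E(55)/(-10600)) = 46917 - (11506/4295 + (2*55)/(-10600)) = 46917 - (11506*(1/4295) + 110*(-1/10600)) = 46917 - (11506/4295 - 11/1060) = 46917 - 1*2429823/910540 = 46917 - 2429823/910540 = 42717375357/910540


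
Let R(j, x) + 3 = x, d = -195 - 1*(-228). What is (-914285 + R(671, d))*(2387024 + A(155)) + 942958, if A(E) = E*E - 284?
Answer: -2204053012117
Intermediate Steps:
d = 33 (d = -195 + 228 = 33)
R(j, x) = -3 + x
A(E) = -284 + E**2 (A(E) = E**2 - 284 = -284 + E**2)
(-914285 + R(671, d))*(2387024 + A(155)) + 942958 = (-914285 + (-3 + 33))*(2387024 + (-284 + 155**2)) + 942958 = (-914285 + 30)*(2387024 + (-284 + 24025)) + 942958 = -914255*(2387024 + 23741) + 942958 = -914255*2410765 + 942958 = -2204053955075 + 942958 = -2204053012117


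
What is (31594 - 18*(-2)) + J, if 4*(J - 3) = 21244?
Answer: 36944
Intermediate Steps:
J = 5314 (J = 3 + (1/4)*21244 = 3 + 5311 = 5314)
(31594 - 18*(-2)) + J = (31594 - 18*(-2)) + 5314 = (31594 + 36) + 5314 = 31630 + 5314 = 36944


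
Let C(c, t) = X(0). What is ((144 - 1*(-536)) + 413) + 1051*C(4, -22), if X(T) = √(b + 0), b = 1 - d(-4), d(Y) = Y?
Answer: 1093 + 1051*√5 ≈ 3443.1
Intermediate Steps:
b = 5 (b = 1 - 1*(-4) = 1 + 4 = 5)
X(T) = √5 (X(T) = √(5 + 0) = √5)
C(c, t) = √5
((144 - 1*(-536)) + 413) + 1051*C(4, -22) = ((144 - 1*(-536)) + 413) + 1051*√5 = ((144 + 536) + 413) + 1051*√5 = (680 + 413) + 1051*√5 = 1093 + 1051*√5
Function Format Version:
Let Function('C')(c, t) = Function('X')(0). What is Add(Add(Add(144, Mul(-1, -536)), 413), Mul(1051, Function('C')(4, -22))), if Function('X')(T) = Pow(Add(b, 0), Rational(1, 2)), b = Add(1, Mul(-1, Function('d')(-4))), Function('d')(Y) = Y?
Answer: Add(1093, Mul(1051, Pow(5, Rational(1, 2)))) ≈ 3443.1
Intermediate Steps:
b = 5 (b = Add(1, Mul(-1, -4)) = Add(1, 4) = 5)
Function('X')(T) = Pow(5, Rational(1, 2)) (Function('X')(T) = Pow(Add(5, 0), Rational(1, 2)) = Pow(5, Rational(1, 2)))
Function('C')(c, t) = Pow(5, Rational(1, 2))
Add(Add(Add(144, Mul(-1, -536)), 413), Mul(1051, Function('C')(4, -22))) = Add(Add(Add(144, Mul(-1, -536)), 413), Mul(1051, Pow(5, Rational(1, 2)))) = Add(Add(Add(144, 536), 413), Mul(1051, Pow(5, Rational(1, 2)))) = Add(Add(680, 413), Mul(1051, Pow(5, Rational(1, 2)))) = Add(1093, Mul(1051, Pow(5, Rational(1, 2))))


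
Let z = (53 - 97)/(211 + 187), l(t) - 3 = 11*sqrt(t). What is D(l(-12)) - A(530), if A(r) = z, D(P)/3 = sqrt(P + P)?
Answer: 22/199 + 3*sqrt(6 + 44*I*sqrt(3)) ≈ 19.372 + 17.805*I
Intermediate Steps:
l(t) = 3 + 11*sqrt(t)
z = -22/199 (z = -44/398 = -44*1/398 = -22/199 ≈ -0.11055)
D(P) = 3*sqrt(2)*sqrt(P) (D(P) = 3*sqrt(P + P) = 3*sqrt(2*P) = 3*(sqrt(2)*sqrt(P)) = 3*sqrt(2)*sqrt(P))
A(r) = -22/199
D(l(-12)) - A(530) = 3*sqrt(2)*sqrt(3 + 11*sqrt(-12)) - 1*(-22/199) = 3*sqrt(2)*sqrt(3 + 11*(2*I*sqrt(3))) + 22/199 = 3*sqrt(2)*sqrt(3 + 22*I*sqrt(3)) + 22/199 = 22/199 + 3*sqrt(2)*sqrt(3 + 22*I*sqrt(3))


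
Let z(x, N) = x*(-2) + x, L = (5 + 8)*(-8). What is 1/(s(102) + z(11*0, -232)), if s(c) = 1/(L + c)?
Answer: -2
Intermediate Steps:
L = -104 (L = 13*(-8) = -104)
z(x, N) = -x (z(x, N) = -2*x + x = -x)
s(c) = 1/(-104 + c)
1/(s(102) + z(11*0, -232)) = 1/(1/(-104 + 102) - 11*0) = 1/(1/(-2) - 1*0) = 1/(-½ + 0) = 1/(-½) = -2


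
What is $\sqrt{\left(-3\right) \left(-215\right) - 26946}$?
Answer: $i \sqrt{26301} \approx 162.18 i$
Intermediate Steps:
$\sqrt{\left(-3\right) \left(-215\right) - 26946} = \sqrt{645 - 26946} = \sqrt{-26301} = i \sqrt{26301}$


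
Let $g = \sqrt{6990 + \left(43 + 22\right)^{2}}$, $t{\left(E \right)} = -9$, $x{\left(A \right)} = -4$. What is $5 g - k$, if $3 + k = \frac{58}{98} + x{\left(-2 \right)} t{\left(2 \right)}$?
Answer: $- \frac{1646}{49} + 5 \sqrt{11215} \approx 495.91$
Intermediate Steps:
$g = \sqrt{11215}$ ($g = \sqrt{6990 + 65^{2}} = \sqrt{6990 + 4225} = \sqrt{11215} \approx 105.9$)
$k = \frac{1646}{49}$ ($k = -3 + \left(\frac{58}{98} - -36\right) = -3 + \left(58 \cdot \frac{1}{98} + 36\right) = -3 + \left(\frac{29}{49} + 36\right) = -3 + \frac{1793}{49} = \frac{1646}{49} \approx 33.592$)
$5 g - k = 5 \sqrt{11215} - \frac{1646}{49} = - \frac{1646}{49} + 5 \sqrt{11215}$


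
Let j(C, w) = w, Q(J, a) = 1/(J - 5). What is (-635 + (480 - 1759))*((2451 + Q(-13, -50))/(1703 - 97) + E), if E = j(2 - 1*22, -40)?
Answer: 32253887/438 ≈ 73639.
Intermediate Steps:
Q(J, a) = 1/(-5 + J)
E = -40
(-635 + (480 - 1759))*((2451 + Q(-13, -50))/(1703 - 97) + E) = (-635 + (480 - 1759))*((2451 + 1/(-5 - 13))/(1703 - 97) - 40) = (-635 - 1279)*((2451 + 1/(-18))/1606 - 40) = -1914*((2451 - 1/18)*(1/1606) - 40) = -1914*((44117/18)*(1/1606) - 40) = -1914*(44117/28908 - 40) = -1914*(-1112203/28908) = 32253887/438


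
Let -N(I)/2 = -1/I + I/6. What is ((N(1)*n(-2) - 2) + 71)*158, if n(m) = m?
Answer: 31126/3 ≈ 10375.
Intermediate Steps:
N(I) = 2/I - I/3 (N(I) = -2*(-1/I + I/6) = 2/I - I/3)
((N(1)*n(-2) - 2) + 71)*158 = (((2/1 - ⅓*1)*(-2) - 2) + 71)*158 = (((2*1 - ⅓)*(-2) - 2) + 71)*158 = (((2 - ⅓)*(-2) - 2) + 71)*158 = (((5/3)*(-2) - 2) + 71)*158 = ((-10/3 - 2) + 71)*158 = (-16/3 + 71)*158 = (197/3)*158 = 31126/3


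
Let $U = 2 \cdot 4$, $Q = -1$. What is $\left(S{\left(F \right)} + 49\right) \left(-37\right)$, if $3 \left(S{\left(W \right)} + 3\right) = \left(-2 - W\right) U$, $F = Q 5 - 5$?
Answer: $- \frac{7474}{3} \approx -2491.3$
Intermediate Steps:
$F = -10$ ($F = \left(-1\right) 5 - 5 = -5 - 5 = -10$)
$U = 8$
$S{\left(W \right)} = - \frac{25}{3} - \frac{8 W}{3}$ ($S{\left(W \right)} = -3 + \frac{\left(-2 - W\right) 8}{3} = -3 + \frac{-16 - 8 W}{3} = -3 - \left(\frac{16}{3} + \frac{8 W}{3}\right) = - \frac{25}{3} - \frac{8 W}{3}$)
$\left(S{\left(F \right)} + 49\right) \left(-37\right) = \left(\left(- \frac{25}{3} - - \frac{80}{3}\right) + 49\right) \left(-37\right) = \left(\left(- \frac{25}{3} + \frac{80}{3}\right) + 49\right) \left(-37\right) = \left(\frac{55}{3} + 49\right) \left(-37\right) = \frac{202}{3} \left(-37\right) = - \frac{7474}{3}$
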